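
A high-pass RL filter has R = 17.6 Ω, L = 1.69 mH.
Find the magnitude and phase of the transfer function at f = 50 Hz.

Step 1 — Angular frequency: ω = 2π·50 = 314.2 rad/s.
Step 2 — Transfer function: H(jω) = jωL/(R + jωL).
Step 3 — Numerator jωL = j·0.5309; denominator R + jωL = 17.6 + j0.5309.
Step 4 — H = 0.0009092 + j0.03014.
Step 5 — Magnitude: |H| = 0.03015 (-30.4 dB); phase: φ = 88.3°.

|H| = 0.03015 (-30.4 dB), φ = 88.3°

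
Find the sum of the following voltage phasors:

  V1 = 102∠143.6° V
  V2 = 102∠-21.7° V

Step 1 — Convert each phasor to rectangular form:
  V1 = 102·(cos(143.6°) + j·sin(143.6°)) = -82.1 + j60.53 V
  V2 = 102·(cos(-21.7°) + j·sin(-21.7°)) = 94.77 - j37.71 V
Step 2 — Sum components: V_total = 12.67 + j22.81 V.
Step 3 — Convert to polar: |V_total| = 26.1 V, ∠V_total = 60.9°.

V_total = 26.1∠60.9° V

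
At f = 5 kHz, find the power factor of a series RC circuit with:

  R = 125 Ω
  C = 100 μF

Step 1 — Angular frequency: ω = 2π·f = 2π·5000 = 3.142e+04 rad/s.
Step 2 — Component impedances:
  R: Z = R = 125 Ω
  C: Z = 1/(jωC) = -j/(ω·C) = 0 - j0.3183 Ω
Step 3 — Series combination: Z_total = R + C = 125 - j0.3183 Ω = 125∠-0.1° Ω.
Step 4 — Power factor: PF = cos(φ) = Re(Z)/|Z| = 125/125 = 1.
Step 5 — Type: Im(Z) = -0.3183 ⇒ leading (phase φ = -0.1°).

PF = 1 (leading, φ = -0.1°)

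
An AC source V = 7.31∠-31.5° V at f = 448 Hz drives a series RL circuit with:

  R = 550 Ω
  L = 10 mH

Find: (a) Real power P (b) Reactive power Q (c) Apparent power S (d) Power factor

Step 1 — Angular frequency: ω = 2π·f = 2π·448 = 2815 rad/s.
Step 2 — Component impedances:
  R: Z = R = 550 Ω
  L: Z = jωL = j·2815·0.01 = 0 + j28.15 Ω
Step 3 — Series combination: Z_total = R + L = 550 + j28.15 Ω = 550.7∠2.9° Ω.
Step 4 — Source phasor: V = 7.31∠-31.5° V = 6.233 - j3.819 V.
Step 5 — Current: I = V / Z = 0.01095 - j0.007505 A = 0.01327∠-34.4° A.
Step 6 — Complex power: S = V·I* = 0.0969 + j0.004959 VA.
Step 7 — Real power: P = Re(S) = 0.0969 W.
Step 8 — Reactive power: Q = Im(S) = 0.004959 VAR.
Step 9 — Apparent power: |S| = 0.09703 VA.
Step 10 — Power factor: PF = P/|S| = 0.9987 (lagging).

(a) P = 0.0969 W  (b) Q = 0.004959 VAR  (c) S = 0.09703 VA  (d) PF = 0.9987 (lagging)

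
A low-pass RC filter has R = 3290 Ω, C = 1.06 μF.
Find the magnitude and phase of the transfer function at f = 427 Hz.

Step 1 — Angular frequency: ω = 2π·427 = 2683 rad/s.
Step 2 — Transfer function: H(jω) = 1/(1 + jωRC).
Step 3 — Denominator: 1 + jωRC = 1 + j·2683·3290·1.06e-06 = 1 + j9.356.
Step 4 — H = 0.01129 - j0.1057.
Step 5 — Magnitude: |H| = 0.1063 (-19.5 dB); phase: φ = -83.9°.

|H| = 0.1063 (-19.5 dB), φ = -83.9°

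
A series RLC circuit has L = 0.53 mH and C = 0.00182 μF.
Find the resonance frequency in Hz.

Step 1 — Resonance condition Im(Z)=0 gives ω₀ = 1/√(LC).
Step 2 — ω₀ = 1/√(0.00053·1.82e-09) = 1.018e+06 rad/s.
Step 3 — f₀ = ω₀/(2π) = 1.62e+05 Hz.

f₀ = 1.62e+05 Hz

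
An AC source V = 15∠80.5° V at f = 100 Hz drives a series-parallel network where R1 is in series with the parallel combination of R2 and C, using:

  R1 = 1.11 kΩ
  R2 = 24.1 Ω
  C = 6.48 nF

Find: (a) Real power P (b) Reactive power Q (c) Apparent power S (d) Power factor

Step 1 — Angular frequency: ω = 2π·f = 2π·100 = 628.3 rad/s.
Step 2 — Component impedances:
  R1: Z = R = 1110 Ω
  R2: Z = R = 24.1 Ω
  C: Z = 1/(jωC) = -j/(ω·C) = 0 - j2.456e+05 Ω
Step 3 — Parallel branch: R2 || C = 1/(1/R2 + 1/C) = 24.1 - j0.002365 Ω.
Step 4 — Series with R1: Z_total = R1 + (R2 || C) = 1134 - j0.002365 Ω = 1134∠-0.0° Ω.
Step 5 — Source phasor: V = 15∠80.5° V = 2.476 + j14.79 V.
Step 6 — Current: I = V / Z = 0.002183 + j0.01304 A = 0.01323∠80.5° A.
Step 7 — Complex power: S = V·I* = 0.1984 - j4.137e-07 VA.
Step 8 — Real power: P = Re(S) = 0.1984 W.
Step 9 — Reactive power: Q = Im(S) = -4.137e-07 VAR.
Step 10 — Apparent power: |S| = 0.1984 VA.
Step 11 — Power factor: PF = P/|S| = 1 (leading).

(a) P = 0.1984 W  (b) Q = -4.137e-07 VAR  (c) S = 0.1984 VA  (d) PF = 1 (leading)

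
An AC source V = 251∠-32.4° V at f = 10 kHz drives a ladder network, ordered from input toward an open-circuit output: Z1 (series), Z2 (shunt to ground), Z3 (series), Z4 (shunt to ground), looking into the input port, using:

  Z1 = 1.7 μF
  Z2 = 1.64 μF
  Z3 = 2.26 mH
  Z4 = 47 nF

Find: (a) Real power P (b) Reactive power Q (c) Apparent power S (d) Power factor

Step 1 — Angular frequency: ω = 2π·f = 2π·1e+04 = 6.283e+04 rad/s.
Step 2 — Component impedances:
  Z1: Z = 1/(jωC) = -j/(ω·C) = 0 - j9.362 Ω
  Z2: Z = 1/(jωC) = -j/(ω·C) = 0 - j9.705 Ω
  Z3: Z = jωL = j·6.283e+04·0.00226 = 0 + j142 Ω
  Z4: Z = 1/(jωC) = -j/(ω·C) = 0 - j338.6 Ω
Step 3 — Ladder network (open output): work backward from the far end, alternating series and parallel combinations. Z_in = 0 - j18.61 Ω = 18.61∠-90.0° Ω.
Step 4 — Source phasor: V = 251∠-32.4° V = 211.9 - j134.5 V.
Step 5 — Current: I = V / Z = 7.227 + j11.39 A = 13.49∠57.6° A.
Step 6 — Complex power: S = V·I* = 0 - j3385 VA.
Step 7 — Real power: P = Re(S) = 0 W.
Step 8 — Reactive power: Q = Im(S) = -3385 VAR.
Step 9 — Apparent power: |S| = 3385 VA.
Step 10 — Power factor: PF = P/|S| = 0 (leading).

(a) P = 0 W  (b) Q = -3385 VAR  (c) S = 3385 VA  (d) PF = 0 (leading)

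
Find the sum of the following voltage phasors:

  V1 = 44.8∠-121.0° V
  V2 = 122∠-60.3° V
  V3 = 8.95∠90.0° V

Step 1 — Convert each phasor to rectangular form:
  V1 = 44.8·(cos(-121.0°) + j·sin(-121.0°)) = -23.07 - j38.4 V
  V2 = 122·(cos(-60.3°) + j·sin(-60.3°)) = 60.45 - j106 V
  V3 = 8.95·(cos(90.0°) + j·sin(90.0°)) = 0 + j8.95 V
Step 2 — Sum components: V_total = 37.37 - j135.4 V.
Step 3 — Convert to polar: |V_total| = 140.5 V, ∠V_total = -74.6°.

V_total = 140.5∠-74.6° V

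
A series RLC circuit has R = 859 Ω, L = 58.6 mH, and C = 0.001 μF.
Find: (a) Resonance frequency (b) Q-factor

Step 1 — Resonance condition Im(Z)=0 gives ω₀ = 1/√(LC).
Step 2 — ω₀ = 1/√(0.0586·1e-09) = 1.306e+05 rad/s.
Step 3 — f₀ = ω₀/(2π) = 2.079e+04 Hz.
Step 4 — Series Q: Q = ω₀L/R = 1.306e+05·0.0586/859 = 8.912.

(a) f₀ = 2.079e+04 Hz  (b) Q = 8.912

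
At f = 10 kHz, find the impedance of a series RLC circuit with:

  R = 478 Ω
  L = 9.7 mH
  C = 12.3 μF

Step 1 — Angular frequency: ω = 2π·f = 2π·1e+04 = 6.283e+04 rad/s.
Step 2 — Component impedances:
  R: Z = R = 478 Ω
  L: Z = jωL = j·6.283e+04·0.0097 = 0 + j609.5 Ω
  C: Z = 1/(jωC) = -j/(ω·C) = 0 - j1.294 Ω
Step 3 — Series combination: Z_total = R + L + C = 478 + j608.2 Ω = 773.5∠51.8° Ω.

Z = 478 + j608.2 Ω = 773.5∠51.8° Ω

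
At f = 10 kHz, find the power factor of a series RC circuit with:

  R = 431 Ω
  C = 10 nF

Step 1 — Angular frequency: ω = 2π·f = 2π·1e+04 = 6.283e+04 rad/s.
Step 2 — Component impedances:
  R: Z = R = 431 Ω
  C: Z = 1/(jωC) = -j/(ω·C) = 0 - j1592 Ω
Step 3 — Series combination: Z_total = R + C = 431 - j1592 Ω = 1649∠-74.8° Ω.
Step 4 — Power factor: PF = cos(φ) = Re(Z)/|Z| = 431/1649 = 0.2614.
Step 5 — Type: Im(Z) = -1592 ⇒ leading (phase φ = -74.8°).

PF = 0.2614 (leading, φ = -74.8°)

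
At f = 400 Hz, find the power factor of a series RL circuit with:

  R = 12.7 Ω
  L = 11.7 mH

Step 1 — Angular frequency: ω = 2π·f = 2π·400 = 2513 rad/s.
Step 2 — Component impedances:
  R: Z = R = 12.7 Ω
  L: Z = jωL = j·2513·0.0117 = 0 + j29.41 Ω
Step 3 — Series combination: Z_total = R + L = 12.7 + j29.41 Ω = 32.03∠66.6° Ω.
Step 4 — Power factor: PF = cos(φ) = Re(Z)/|Z| = 12.7/32.03 = 0.3965.
Step 5 — Type: Im(Z) = 29.41 ⇒ lagging (phase φ = 66.6°).

PF = 0.3965 (lagging, φ = 66.6°)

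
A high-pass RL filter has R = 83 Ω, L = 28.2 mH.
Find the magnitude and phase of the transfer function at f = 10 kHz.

Step 1 — Angular frequency: ω = 2π·1e+04 = 6.283e+04 rad/s.
Step 2 — Transfer function: H(jω) = jωL/(R + jωL).
Step 3 — Numerator jωL = j·1772; denominator R + jωL = 83 + j1772.
Step 4 — H = 0.9978 + j0.04674.
Step 5 — Magnitude: |H| = 0.9989 (-0.0 dB); phase: φ = 2.7°.

|H| = 0.9989 (-0.0 dB), φ = 2.7°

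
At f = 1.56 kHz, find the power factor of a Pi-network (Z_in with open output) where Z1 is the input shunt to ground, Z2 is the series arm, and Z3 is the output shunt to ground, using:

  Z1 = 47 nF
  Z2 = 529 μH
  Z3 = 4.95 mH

Step 1 — Angular frequency: ω = 2π·f = 2π·1560 = 9802 rad/s.
Step 2 — Component impedances:
  Z1: Z = 1/(jωC) = -j/(ω·C) = 0 - j2171 Ω
  Z2: Z = jωL = j·9802·0.000529 = 0 + j5.185 Ω
  Z3: Z = jωL = j·9802·0.00495 = 0 + j48.52 Ω
Step 3 — With open output, the series arm Z2 and the output shunt Z3 appear in series to ground: Z2 + Z3 = 0 + j53.7 Ω.
Step 4 — Parallel with input shunt Z1: Z_in = Z1 || (Z2 + Z3) = 0 + j55.07 Ω = 55.07∠90.0° Ω.
Step 5 — Power factor: PF = cos(φ) = Re(Z)/|Z| = -0/55.07 = -0.
Step 6 — Type: Im(Z) = 55.07 ⇒ lagging (phase φ = 90.0°).

PF = -0 (lagging, φ = 90.0°)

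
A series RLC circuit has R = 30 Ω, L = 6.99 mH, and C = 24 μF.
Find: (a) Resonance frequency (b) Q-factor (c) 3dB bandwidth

Step 1 — Resonance: ω₀ = 1/√(LC) = 1/√(0.00699·2.4e-05) = 2441 rad/s.
Step 2 — f₀ = ω₀/(2π) = 388.6 Hz.
Step 3 — Series Q: Q = ω₀L/R = 2441·0.00699/30 = 0.5689.
Step 4 — Bandwidth: Δω = ω₀/Q = 4292 rad/s; BW = Δω/(2π) = 683.1 Hz.

(a) f₀ = 388.6 Hz  (b) Q = 0.5689  (c) BW = 683.1 Hz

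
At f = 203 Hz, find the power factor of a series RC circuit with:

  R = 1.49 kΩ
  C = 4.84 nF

Step 1 — Angular frequency: ω = 2π·f = 2π·203 = 1275 rad/s.
Step 2 — Component impedances:
  R: Z = R = 1490 Ω
  C: Z = 1/(jωC) = -j/(ω·C) = 0 - j1.62e+05 Ω
Step 3 — Series combination: Z_total = R + C = 1490 - j1.62e+05 Ω = 1.62e+05∠-89.5° Ω.
Step 4 — Power factor: PF = cos(φ) = Re(Z)/|Z| = 1490/1.62e+05 = 0.009198.
Step 5 — Type: Im(Z) = -1.62e+05 ⇒ leading (phase φ = -89.5°).

PF = 0.009198 (leading, φ = -89.5°)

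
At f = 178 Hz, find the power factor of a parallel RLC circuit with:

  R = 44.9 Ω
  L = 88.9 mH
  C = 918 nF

Step 1 — Angular frequency: ω = 2π·f = 2π·178 = 1118 rad/s.
Step 2 — Component impedances:
  R: Z = R = 44.9 Ω
  L: Z = jωL = j·1118·0.0889 = 0 + j99.43 Ω
  C: Z = 1/(jωC) = -j/(ω·C) = 0 - j974 Ω
Step 3 — Parallel combination: 1/Z_total = 1/R + 1/L + 1/C; Z_total = 38.56 + j15.64 Ω = 41.61∠22.1° Ω.
Step 4 — Power factor: PF = cos(φ) = Re(Z)/|Z| = 38.56/41.61 = 0.9267.
Step 5 — Type: Im(Z) = 15.64 ⇒ lagging (phase φ = 22.1°).

PF = 0.9267 (lagging, φ = 22.1°)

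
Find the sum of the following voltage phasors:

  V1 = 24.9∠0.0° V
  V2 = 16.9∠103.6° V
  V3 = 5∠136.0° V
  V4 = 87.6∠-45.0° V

Step 1 — Convert each phasor to rectangular form:
  V1 = 24.9·(cos(0.0°) + j·sin(0.0°)) = 24.9 V
  V2 = 16.9·(cos(103.6°) + j·sin(103.6°)) = -3.974 + j16.43 V
  V3 = 5·(cos(136.0°) + j·sin(136.0°)) = -3.597 + j3.473 V
  V4 = 87.6·(cos(-45.0°) + j·sin(-45.0°)) = 61.94 - j61.94 V
Step 2 — Sum components: V_total = 79.27 - j42.04 V.
Step 3 — Convert to polar: |V_total| = 89.73 V, ∠V_total = -27.9°.

V_total = 89.73∠-27.9° V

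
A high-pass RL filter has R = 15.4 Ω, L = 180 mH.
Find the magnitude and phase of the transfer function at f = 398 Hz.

Step 1 — Angular frequency: ω = 2π·398 = 2501 rad/s.
Step 2 — Transfer function: H(jω) = jωL/(R + jωL).
Step 3 — Numerator jωL = j·450.1; denominator R + jωL = 15.4 + j450.1.
Step 4 — H = 0.9988 + j0.03417.
Step 5 — Magnitude: |H| = 0.9994 (-0.0 dB); phase: φ = 2.0°.

|H| = 0.9994 (-0.0 dB), φ = 2.0°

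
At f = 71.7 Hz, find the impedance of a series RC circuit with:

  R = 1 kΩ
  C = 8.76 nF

Step 1 — Angular frequency: ω = 2π·f = 2π·71.7 = 450.5 rad/s.
Step 2 — Component impedances:
  R: Z = R = 1000 Ω
  C: Z = 1/(jωC) = -j/(ω·C) = 0 - j2.534e+05 Ω
Step 3 — Series combination: Z_total = R + C = 1000 - j2.534e+05 Ω = 2.534e+05∠-89.8° Ω.

Z = 1000 - j2.534e+05 Ω = 2.534e+05∠-89.8° Ω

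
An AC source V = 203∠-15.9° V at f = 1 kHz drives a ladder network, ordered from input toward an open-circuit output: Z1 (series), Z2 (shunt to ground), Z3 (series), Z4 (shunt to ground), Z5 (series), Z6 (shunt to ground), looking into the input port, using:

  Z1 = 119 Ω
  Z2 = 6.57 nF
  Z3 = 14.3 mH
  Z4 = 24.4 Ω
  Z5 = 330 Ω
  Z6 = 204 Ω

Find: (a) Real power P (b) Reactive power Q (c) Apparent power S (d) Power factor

Step 1 — Angular frequency: ω = 2π·f = 2π·1000 = 6283 rad/s.
Step 2 — Component impedances:
  Z1: Z = R = 119 Ω
  Z2: Z = 1/(jωC) = -j/(ω·C) = 0 - j2.422e+04 Ω
  Z3: Z = jωL = j·6283·0.0143 = 0 + j89.85 Ω
  Z4: Z = R = 24.4 Ω
  Z5: Z = R = 330 Ω
  Z6: Z = R = 204 Ω
Step 3 — Ladder network (open output): work backward from the far end, alternating series and parallel combinations. Z_in = 142.5 + j90.16 Ω = 168.6∠32.3° Ω.
Step 4 — Source phasor: V = 203∠-15.9° V = 195.2 - j55.61 V.
Step 5 — Current: I = V / Z = 0.802 - j0.8977 A = 1.204∠-48.2° A.
Step 6 — Complex power: S = V·I* = 206.5 + j130.7 VA.
Step 7 — Real power: P = Re(S) = 206.5 W.
Step 8 — Reactive power: Q = Im(S) = 130.7 VAR.
Step 9 — Apparent power: |S| = 244.4 VA.
Step 10 — Power factor: PF = P/|S| = 0.8451 (lagging).

(a) P = 206.5 W  (b) Q = 130.7 VAR  (c) S = 244.4 VA  (d) PF = 0.8451 (lagging)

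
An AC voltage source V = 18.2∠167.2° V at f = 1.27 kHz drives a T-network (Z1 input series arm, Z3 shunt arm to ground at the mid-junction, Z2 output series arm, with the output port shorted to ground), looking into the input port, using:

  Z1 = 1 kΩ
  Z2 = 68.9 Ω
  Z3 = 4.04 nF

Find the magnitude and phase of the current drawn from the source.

Step 1 — Angular frequency: ω = 2π·f = 2π·1270 = 7980 rad/s.
Step 2 — Component impedances:
  Z1: Z = R = 1000 Ω
  Z2: Z = R = 68.9 Ω
  Z3: Z = 1/(jωC) = -j/(ω·C) = 0 - j3.102e+04 Ω
Step 3 — With the output port shorted to ground, the output series arm Z2 runs from the junction to ground; the shunt arm Z3 also runs from the junction to ground. They appear in parallel: Z3 || Z2 = 68.9 - j0.153 Ω.
Step 4 — Series with input arm Z1: Z_in = Z1 + (Z3 || Z2) = 1069 - j0.153 Ω = 1069∠-0.0° Ω.
Step 5 — Source phasor: V = 18.2∠167.2° V = -17.75 + j4.032 V.
Step 6 — Ohm's law: I = V / Z_total = (-17.75 + j4.032) / (1069 - j0.153) = -0.0166 + j0.00377 A.
Step 7 — Convert to polar: |I| = 0.01703 A, ∠I = 167.2°.

I = 0.01703∠167.2° A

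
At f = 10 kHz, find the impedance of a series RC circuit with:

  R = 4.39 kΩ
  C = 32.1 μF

Step 1 — Angular frequency: ω = 2π·f = 2π·1e+04 = 6.283e+04 rad/s.
Step 2 — Component impedances:
  R: Z = R = 4390 Ω
  C: Z = 1/(jωC) = -j/(ω·C) = 0 - j0.4958 Ω
Step 3 — Series combination: Z_total = R + C = 4390 - j0.4958 Ω = 4390∠-0.0° Ω.

Z = 4390 - j0.4958 Ω = 4390∠-0.0° Ω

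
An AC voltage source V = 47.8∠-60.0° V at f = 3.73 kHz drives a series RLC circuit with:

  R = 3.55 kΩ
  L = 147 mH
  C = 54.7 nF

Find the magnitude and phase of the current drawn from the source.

Step 1 — Angular frequency: ω = 2π·f = 2π·3730 = 2.344e+04 rad/s.
Step 2 — Component impedances:
  R: Z = R = 3550 Ω
  L: Z = jωL = j·2.344e+04·0.147 = 0 + j3445 Ω
  C: Z = 1/(jωC) = -j/(ω·C) = 0 - j780.1 Ω
Step 3 — Series combination: Z_total = R + L + C = 3550 + j2665 Ω = 4439∠36.9° Ω.
Step 4 — Source phasor: V = 47.8∠-60.0° V = 23.9 - j41.4 V.
Step 5 — Ohm's law: I = V / Z_total = (23.9 - j41.4) / (3550 + j2665) = -0.001293 - j0.01069 A.
Step 6 — Convert to polar: |I| = 0.01077 A, ∠I = -96.9°.

I = 0.01077∠-96.9° A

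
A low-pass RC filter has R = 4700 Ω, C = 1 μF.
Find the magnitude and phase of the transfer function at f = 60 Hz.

Step 1 — Angular frequency: ω = 2π·60 = 377 rad/s.
Step 2 — Transfer function: H(jω) = 1/(1 + jωRC).
Step 3 — Denominator: 1 + jωRC = 1 + j·377·4700·1e-06 = 1 + j1.772.
Step 4 — H = 0.2416 - j0.428.
Step 5 — Magnitude: |H| = 0.4915 (-6.2 dB); phase: φ = -60.6°.

|H| = 0.4915 (-6.2 dB), φ = -60.6°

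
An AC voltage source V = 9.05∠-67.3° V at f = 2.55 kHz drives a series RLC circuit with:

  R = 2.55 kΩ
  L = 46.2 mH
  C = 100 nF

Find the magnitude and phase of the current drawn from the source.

Step 1 — Angular frequency: ω = 2π·f = 2π·2550 = 1.602e+04 rad/s.
Step 2 — Component impedances:
  R: Z = R = 2550 Ω
  L: Z = jωL = j·1.602e+04·0.0462 = 0 + j740.2 Ω
  C: Z = 1/(jωC) = -j/(ω·C) = 0 - j624.1 Ω
Step 3 — Series combination: Z_total = R + L + C = 2550 + j116.1 Ω = 2553∠2.6° Ω.
Step 4 — Source phasor: V = 9.05∠-67.3° V = 3.492 - j8.349 V.
Step 5 — Ohm's law: I = V / Z_total = (3.492 - j8.349) / (2550 + j116.1) = 0.001218 - j0.00333 A.
Step 6 — Convert to polar: |I| = 0.003545 A, ∠I = -69.9°.

I = 0.003545∠-69.9° A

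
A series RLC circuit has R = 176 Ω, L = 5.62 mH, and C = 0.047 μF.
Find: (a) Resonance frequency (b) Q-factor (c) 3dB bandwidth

Step 1 — Resonance condition Im(Z)=0 gives ω₀ = 1/√(LC).
Step 2 — ω₀ = 1/√(0.00562·4.7e-08) = 6.153e+04 rad/s.
Step 3 — f₀ = ω₀/(2π) = 9793 Hz.
Step 4 — Series Q: Q = ω₀L/R = 6.153e+04·0.00562/176 = 1.965.
Step 5 — 3dB bandwidth: Δω = ω₀/Q = 3.132e+04 rad/s; BW = Δω/(2π) = 4984 Hz.

(a) f₀ = 9793 Hz  (b) Q = 1.965  (c) BW = 4984 Hz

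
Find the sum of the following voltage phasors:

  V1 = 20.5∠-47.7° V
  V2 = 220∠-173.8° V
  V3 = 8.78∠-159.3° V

Step 1 — Convert each phasor to rectangular form:
  V1 = 20.5·(cos(-47.7°) + j·sin(-47.7°)) = 13.8 - j15.16 V
  V2 = 220·(cos(-173.8°) + j·sin(-173.8°)) = -218.7 - j23.76 V
  V3 = 8.78·(cos(-159.3°) + j·sin(-159.3°)) = -8.213 - j3.104 V
Step 2 — Sum components: V_total = -213.1 - j42.03 V.
Step 3 — Convert to polar: |V_total| = 217.2 V, ∠V_total = -168.8°.

V_total = 217.2∠-168.8° V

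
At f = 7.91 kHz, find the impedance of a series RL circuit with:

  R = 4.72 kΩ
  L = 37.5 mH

Step 1 — Angular frequency: ω = 2π·f = 2π·7910 = 4.97e+04 rad/s.
Step 2 — Component impedances:
  R: Z = R = 4720 Ω
  L: Z = jωL = j·4.97e+04·0.0375 = 0 + j1864 Ω
Step 3 — Series combination: Z_total = R + L = 4720 + j1864 Ω = 5075∠21.5° Ω.

Z = 4720 + j1864 Ω = 5075∠21.5° Ω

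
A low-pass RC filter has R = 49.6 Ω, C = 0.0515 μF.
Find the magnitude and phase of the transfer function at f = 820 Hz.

Step 1 — Angular frequency: ω = 2π·820 = 5152 rad/s.
Step 2 — Transfer function: H(jω) = 1/(1 + jωRC).
Step 3 — Denominator: 1 + jωRC = 1 + j·5152·49.6·5.15e-08 = 1 + j0.01316.
Step 4 — H = 0.9998 - j0.01316.
Step 5 — Magnitude: |H| = 0.9999 (-0.0 dB); phase: φ = -0.8°.

|H| = 0.9999 (-0.0 dB), φ = -0.8°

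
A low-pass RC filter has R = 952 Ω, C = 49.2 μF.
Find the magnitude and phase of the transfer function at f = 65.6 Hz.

Step 1 — Angular frequency: ω = 2π·65.6 = 412.2 rad/s.
Step 2 — Transfer function: H(jω) = 1/(1 + jωRC).
Step 3 — Denominator: 1 + jωRC = 1 + j·412.2·952·4.92e-05 = 1 + j19.31.
Step 4 — H = 0.002676 - j0.05166.
Step 5 — Magnitude: |H| = 0.05173 (-25.7 dB); phase: φ = -87.0°.

|H| = 0.05173 (-25.7 dB), φ = -87.0°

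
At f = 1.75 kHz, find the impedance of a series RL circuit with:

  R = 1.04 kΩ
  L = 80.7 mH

Step 1 — Angular frequency: ω = 2π·f = 2π·1750 = 1.1e+04 rad/s.
Step 2 — Component impedances:
  R: Z = R = 1040 Ω
  L: Z = jωL = j·1.1e+04·0.0807 = 0 + j887.3 Ω
Step 3 — Series combination: Z_total = R + L = 1040 + j887.3 Ω = 1367∠40.5° Ω.

Z = 1040 + j887.3 Ω = 1367∠40.5° Ω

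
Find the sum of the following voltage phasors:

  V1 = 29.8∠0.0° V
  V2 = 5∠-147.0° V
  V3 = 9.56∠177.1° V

Step 1 — Convert each phasor to rectangular form:
  V1 = 29.8·(cos(0.0°) + j·sin(0.0°)) = 29.8 V
  V2 = 5·(cos(-147.0°) + j·sin(-147.0°)) = -4.193 - j2.723 V
  V3 = 9.56·(cos(177.1°) + j·sin(177.1°)) = -9.548 + j0.4837 V
Step 2 — Sum components: V_total = 16.06 - j2.24 V.
Step 3 — Convert to polar: |V_total| = 16.21 V, ∠V_total = -7.9°.

V_total = 16.21∠-7.9° V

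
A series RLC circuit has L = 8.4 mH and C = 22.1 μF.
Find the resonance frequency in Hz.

Step 1 — Resonance condition Im(Z)=0 gives ω₀ = 1/√(LC).
Step 2 — ω₀ = 1/√(0.0084·2.21e-05) = 2321 rad/s.
Step 3 — f₀ = ω₀/(2π) = 369.4 Hz.

f₀ = 369.4 Hz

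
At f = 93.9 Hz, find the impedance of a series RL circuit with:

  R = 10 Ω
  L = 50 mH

Step 1 — Angular frequency: ω = 2π·f = 2π·93.9 = 590 rad/s.
Step 2 — Component impedances:
  R: Z = R = 10 Ω
  L: Z = jωL = j·590·0.05 = 0 + j29.5 Ω
Step 3 — Series combination: Z_total = R + L = 10 + j29.5 Ω = 31.15∠71.3° Ω.

Z = 10 + j29.5 Ω = 31.15∠71.3° Ω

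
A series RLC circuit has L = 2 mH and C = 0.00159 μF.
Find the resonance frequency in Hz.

Step 1 — Resonance condition Im(Z)=0 gives ω₀ = 1/√(LC).
Step 2 — ω₀ = 1/√(0.002·1.59e-09) = 5.608e+05 rad/s.
Step 3 — f₀ = ω₀/(2π) = 8.925e+04 Hz.

f₀ = 8.925e+04 Hz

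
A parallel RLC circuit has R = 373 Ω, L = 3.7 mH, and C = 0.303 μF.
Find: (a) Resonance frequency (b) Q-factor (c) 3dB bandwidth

Step 1 — Resonance: ω₀ = 1/√(LC) = 1/√(0.0037·3.03e-07) = 2.987e+04 rad/s.
Step 2 — f₀ = ω₀/(2π) = 4753 Hz.
Step 3 — Parallel Q: Q = R/(ω₀L) = 373/(2.987e+04·0.0037) = 3.375.
Step 4 — Bandwidth: Δω = ω₀/Q = 8848 rad/s; BW = Δω/(2π) = 1408 Hz.

(a) f₀ = 4753 Hz  (b) Q = 3.375  (c) BW = 1408 Hz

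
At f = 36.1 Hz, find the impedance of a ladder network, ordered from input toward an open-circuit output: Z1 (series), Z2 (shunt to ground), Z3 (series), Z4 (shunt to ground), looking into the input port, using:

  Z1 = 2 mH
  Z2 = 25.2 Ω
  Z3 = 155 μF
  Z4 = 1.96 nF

Step 1 — Angular frequency: ω = 2π·f = 2π·36.1 = 226.8 rad/s.
Step 2 — Component impedances:
  Z1: Z = jωL = j·226.8·0.002 = 0 + j0.4536 Ω
  Z2: Z = R = 25.2 Ω
  Z3: Z = 1/(jωC) = -j/(ω·C) = 0 - j28.44 Ω
  Z4: Z = 1/(jωC) = -j/(ω·C) = 0 - j2.249e+06 Ω
Step 3 — Ladder network (open output): work backward from the far end, alternating series and parallel combinations. Z_in = 25.2 + j0.4534 Ω = 25.2∠1.0° Ω.

Z = 25.2 + j0.4534 Ω = 25.2∠1.0° Ω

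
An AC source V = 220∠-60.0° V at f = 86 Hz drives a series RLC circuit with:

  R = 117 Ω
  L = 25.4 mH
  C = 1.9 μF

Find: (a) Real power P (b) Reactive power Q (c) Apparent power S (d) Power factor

Step 1 — Angular frequency: ω = 2π·f = 2π·86 = 540.4 rad/s.
Step 2 — Component impedances:
  R: Z = R = 117 Ω
  L: Z = jωL = j·540.4·0.0254 = 0 + j13.72 Ω
  C: Z = 1/(jωC) = -j/(ω·C) = 0 - j974 Ω
Step 3 — Series combination: Z_total = R + L + C = 117 - j960.3 Ω = 967.4∠-83.1° Ω.
Step 4 — Source phasor: V = 220∠-60.0° V = 110 - j190.5 V.
Step 5 — Current: I = V / Z = 0.2093 + j0.08905 A = 0.2274∠23.1° A.
Step 6 — Complex power: S = V·I* = 6.051 - j49.66 VA.
Step 7 — Real power: P = Re(S) = 6.051 W.
Step 8 — Reactive power: Q = Im(S) = -49.66 VAR.
Step 9 — Apparent power: |S| = 50.03 VA.
Step 10 — Power factor: PF = P/|S| = 0.1209 (leading).

(a) P = 6.051 W  (b) Q = -49.66 VAR  (c) S = 50.03 VA  (d) PF = 0.1209 (leading)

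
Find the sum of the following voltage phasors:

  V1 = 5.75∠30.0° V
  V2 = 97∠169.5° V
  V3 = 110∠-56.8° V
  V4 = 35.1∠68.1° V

Step 1 — Convert each phasor to rectangular form:
  V1 = 5.75·(cos(30.0°) + j·sin(30.0°)) = 4.98 + j2.875 V
  V2 = 97·(cos(169.5°) + j·sin(169.5°)) = -95.38 + j17.68 V
  V3 = 110·(cos(-56.8°) + j·sin(-56.8°)) = 60.23 - j92.04 V
  V4 = 35.1·(cos(68.1°) + j·sin(68.1°)) = 13.09 + j32.57 V
Step 2 — Sum components: V_total = -17.07 - j38.93 V.
Step 3 — Convert to polar: |V_total| = 42.5 V, ∠V_total = -113.7°.

V_total = 42.5∠-113.7° V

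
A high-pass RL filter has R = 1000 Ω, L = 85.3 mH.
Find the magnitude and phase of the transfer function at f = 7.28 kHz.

Step 1 — Angular frequency: ω = 2π·7280 = 4.574e+04 rad/s.
Step 2 — Transfer function: H(jω) = jωL/(R + jωL).
Step 3 — Numerator jωL = j·3902; denominator R + jωL = 1000 + j3902.
Step 4 — H = 0.9384 + j0.2405.
Step 5 — Magnitude: |H| = 0.9687 (-0.3 dB); phase: φ = 14.4°.

|H| = 0.9687 (-0.3 dB), φ = 14.4°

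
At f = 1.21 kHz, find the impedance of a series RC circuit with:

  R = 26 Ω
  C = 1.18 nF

Step 1 — Angular frequency: ω = 2π·f = 2π·1210 = 7603 rad/s.
Step 2 — Component impedances:
  R: Z = R = 26 Ω
  C: Z = 1/(jωC) = -j/(ω·C) = 0 - j1.115e+05 Ω
Step 3 — Series combination: Z_total = R + C = 26 - j1.115e+05 Ω = 1.115e+05∠-90.0° Ω.

Z = 26 - j1.115e+05 Ω = 1.115e+05∠-90.0° Ω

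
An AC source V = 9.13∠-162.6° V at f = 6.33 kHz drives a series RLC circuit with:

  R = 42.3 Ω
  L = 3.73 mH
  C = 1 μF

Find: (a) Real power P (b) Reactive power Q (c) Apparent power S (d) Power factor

Step 1 — Angular frequency: ω = 2π·f = 2π·6330 = 3.977e+04 rad/s.
Step 2 — Component impedances:
  R: Z = R = 42.3 Ω
  L: Z = jωL = j·3.977e+04·0.00373 = 0 + j148.4 Ω
  C: Z = 1/(jωC) = -j/(ω·C) = 0 - j25.14 Ω
Step 3 — Series combination: Z_total = R + L + C = 42.3 + j123.2 Ω = 130.3∠71.1° Ω.
Step 4 — Source phasor: V = 9.13∠-162.6° V = -8.712 - j2.73 V.
Step 5 — Current: I = V / Z = -0.04154 + j0.05645 A = 0.07009∠126.3° A.
Step 6 — Complex power: S = V·I* = 0.2078 + j0.6052 VA.
Step 7 — Real power: P = Re(S) = 0.2078 W.
Step 8 — Reactive power: Q = Im(S) = 0.6052 VAR.
Step 9 — Apparent power: |S| = 0.6399 VA.
Step 10 — Power factor: PF = P/|S| = 0.3247 (lagging).

(a) P = 0.2078 W  (b) Q = 0.6052 VAR  (c) S = 0.6399 VA  (d) PF = 0.3247 (lagging)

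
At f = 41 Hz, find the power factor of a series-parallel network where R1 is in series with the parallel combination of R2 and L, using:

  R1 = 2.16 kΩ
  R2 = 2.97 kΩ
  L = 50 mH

Step 1 — Angular frequency: ω = 2π·f = 2π·41 = 257.6 rad/s.
Step 2 — Component impedances:
  R1: Z = R = 2160 Ω
  R2: Z = R = 2970 Ω
  L: Z = jωL = j·257.6·0.05 = 0 + j12.88 Ω
Step 3 — Parallel branch: R2 || L = 1/(1/R2 + 1/L) = 0.05586 + j12.88 Ω.
Step 4 — Series with R1: Z_total = R1 + (R2 || L) = 2160 + j12.88 Ω = 2160∠0.3° Ω.
Step 5 — Power factor: PF = cos(φ) = Re(Z)/|Z| = 2160/2160 = 1.
Step 6 — Type: Im(Z) = 12.88 ⇒ lagging (phase φ = 0.3°).

PF = 1 (lagging, φ = 0.3°)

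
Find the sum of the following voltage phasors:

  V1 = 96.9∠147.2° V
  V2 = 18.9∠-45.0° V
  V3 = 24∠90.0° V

Step 1 — Convert each phasor to rectangular form:
  V1 = 96.9·(cos(147.2°) + j·sin(147.2°)) = -81.45 + j52.49 V
  V2 = 18.9·(cos(-45.0°) + j·sin(-45.0°)) = 13.36 - j13.36 V
  V3 = 24·(cos(90.0°) + j·sin(90.0°)) = 0 + j24 V
Step 2 — Sum components: V_total = -68.09 + j63.13 V.
Step 3 — Convert to polar: |V_total| = 92.85 V, ∠V_total = 137.2°.

V_total = 92.85∠137.2° V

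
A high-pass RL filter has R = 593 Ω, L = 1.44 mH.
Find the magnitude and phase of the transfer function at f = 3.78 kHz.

Step 1 — Angular frequency: ω = 2π·3780 = 2.375e+04 rad/s.
Step 2 — Transfer function: H(jω) = jωL/(R + jωL).
Step 3 — Numerator jωL = j·34.2; denominator R + jωL = 593 + j34.2.
Step 4 — H = 0.003315 + j0.05748.
Step 5 — Magnitude: |H| = 0.05758 (-24.8 dB); phase: φ = 86.7°.

|H| = 0.05758 (-24.8 dB), φ = 86.7°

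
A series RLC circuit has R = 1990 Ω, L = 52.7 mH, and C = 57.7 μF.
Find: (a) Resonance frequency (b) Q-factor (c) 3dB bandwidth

Step 1 — Resonance condition Im(Z)=0 gives ω₀ = 1/√(LC).
Step 2 — ω₀ = 1/√(0.0527·5.77e-05) = 573.5 rad/s.
Step 3 — f₀ = ω₀/(2π) = 91.27 Hz.
Step 4 — Series Q: Q = ω₀L/R = 573.5·0.0527/1990 = 0.01519.
Step 5 — 3dB bandwidth: Δω = ω₀/Q = 3.776e+04 rad/s; BW = Δω/(2π) = 6010 Hz.

(a) f₀ = 91.27 Hz  (b) Q = 0.01519  (c) BW = 6010 Hz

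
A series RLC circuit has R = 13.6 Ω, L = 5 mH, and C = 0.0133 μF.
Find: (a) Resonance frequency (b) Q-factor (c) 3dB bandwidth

Step 1 — Resonance: ω₀ = 1/√(LC) = 1/√(0.005·1.33e-08) = 1.226e+05 rad/s.
Step 2 — f₀ = ω₀/(2π) = 1.952e+04 Hz.
Step 3 — Series Q: Q = ω₀L/R = 1.226e+05·0.005/13.6 = 45.08.
Step 4 — Bandwidth: Δω = ω₀/Q = 2720 rad/s; BW = Δω/(2π) = 432.9 Hz.

(a) f₀ = 1.952e+04 Hz  (b) Q = 45.08  (c) BW = 432.9 Hz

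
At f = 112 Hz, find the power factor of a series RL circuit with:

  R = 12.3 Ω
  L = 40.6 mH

Step 1 — Angular frequency: ω = 2π·f = 2π·112 = 703.7 rad/s.
Step 2 — Component impedances:
  R: Z = R = 12.3 Ω
  L: Z = jωL = j·703.7·0.0406 = 0 + j28.57 Ω
Step 3 — Series combination: Z_total = R + L = 12.3 + j28.57 Ω = 31.11∠66.7° Ω.
Step 4 — Power factor: PF = cos(φ) = Re(Z)/|Z| = 12.3/31.11 = 0.3954.
Step 5 — Type: Im(Z) = 28.57 ⇒ lagging (phase φ = 66.7°).

PF = 0.3954 (lagging, φ = 66.7°)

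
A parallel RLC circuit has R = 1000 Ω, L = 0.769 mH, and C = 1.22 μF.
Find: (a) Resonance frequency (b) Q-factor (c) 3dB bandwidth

Step 1 — Resonance: ω₀ = 1/√(LC) = 1/√(0.000769·1.22e-06) = 3.265e+04 rad/s.
Step 2 — f₀ = ω₀/(2π) = 5196 Hz.
Step 3 — Parallel Q: Q = R/(ω₀L) = 1000/(3.265e+04·0.000769) = 39.83.
Step 4 — Bandwidth: Δω = ω₀/Q = 819.7 rad/s; BW = Δω/(2π) = 130.5 Hz.

(a) f₀ = 5196 Hz  (b) Q = 39.83  (c) BW = 130.5 Hz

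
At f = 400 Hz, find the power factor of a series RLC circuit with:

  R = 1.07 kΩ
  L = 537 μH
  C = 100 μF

Step 1 — Angular frequency: ω = 2π·f = 2π·400 = 2513 rad/s.
Step 2 — Component impedances:
  R: Z = R = 1070 Ω
  L: Z = jωL = j·2513·0.000537 = 0 + j1.35 Ω
  C: Z = 1/(jωC) = -j/(ω·C) = 0 - j3.979 Ω
Step 3 — Series combination: Z_total = R + L + C = 1070 - j2.629 Ω = 1070∠-0.1° Ω.
Step 4 — Power factor: PF = cos(φ) = Re(Z)/|Z| = 1070/1070 = 1.
Step 5 — Type: Im(Z) = -2.629 ⇒ leading (phase φ = -0.1°).

PF = 1 (leading, φ = -0.1°)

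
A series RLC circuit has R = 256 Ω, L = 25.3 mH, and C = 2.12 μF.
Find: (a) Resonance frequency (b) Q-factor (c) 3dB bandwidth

Step 1 — Resonance: ω₀ = 1/√(LC) = 1/√(0.0253·2.12e-06) = 4318 rad/s.
Step 2 — f₀ = ω₀/(2π) = 687.2 Hz.
Step 3 — Series Q: Q = ω₀L/R = 4318·0.0253/256 = 0.4267.
Step 4 — Bandwidth: Δω = ω₀/Q = 1.012e+04 rad/s; BW = Δω/(2π) = 1610 Hz.

(a) f₀ = 687.2 Hz  (b) Q = 0.4267  (c) BW = 1610 Hz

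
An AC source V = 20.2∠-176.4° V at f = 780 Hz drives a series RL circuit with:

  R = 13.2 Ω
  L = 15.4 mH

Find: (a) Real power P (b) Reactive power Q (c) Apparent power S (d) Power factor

Step 1 — Angular frequency: ω = 2π·f = 2π·780 = 4901 rad/s.
Step 2 — Component impedances:
  R: Z = R = 13.2 Ω
  L: Z = jωL = j·4901·0.0154 = 0 + j75.47 Ω
Step 3 — Series combination: Z_total = R + L = 13.2 + j75.47 Ω = 76.62∠80.1° Ω.
Step 4 — Source phasor: V = 20.2∠-176.4° V = -20.16 - j1.268 V.
Step 5 — Current: I = V / Z = -0.06164 + j0.2563 A = 0.2636∠103.5° A.
Step 6 — Complex power: S = V·I* = 0.9175 + j5.246 VA.
Step 7 — Real power: P = Re(S) = 0.9175 W.
Step 8 — Reactive power: Q = Im(S) = 5.246 VAR.
Step 9 — Apparent power: |S| = 5.326 VA.
Step 10 — Power factor: PF = P/|S| = 0.1723 (lagging).

(a) P = 0.9175 W  (b) Q = 5.246 VAR  (c) S = 5.326 VA  (d) PF = 0.1723 (lagging)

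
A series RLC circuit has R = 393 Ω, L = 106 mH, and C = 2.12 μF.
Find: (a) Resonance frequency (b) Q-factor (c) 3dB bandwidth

Step 1 — Resonance: ω₀ = 1/√(LC) = 1/√(0.106·2.12e-06) = 2109 rad/s.
Step 2 — f₀ = ω₀/(2π) = 335.7 Hz.
Step 3 — Series Q: Q = ω₀L/R = 2109·0.106/393 = 0.569.
Step 4 — Bandwidth: Δω = ω₀/Q = 3708 rad/s; BW = Δω/(2π) = 590.1 Hz.

(a) f₀ = 335.7 Hz  (b) Q = 0.569  (c) BW = 590.1 Hz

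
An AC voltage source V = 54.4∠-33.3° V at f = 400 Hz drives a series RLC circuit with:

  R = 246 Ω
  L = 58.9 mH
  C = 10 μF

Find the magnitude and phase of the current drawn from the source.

Step 1 — Angular frequency: ω = 2π·f = 2π·400 = 2513 rad/s.
Step 2 — Component impedances:
  R: Z = R = 246 Ω
  L: Z = jωL = j·2513·0.0589 = 0 + j148 Ω
  C: Z = 1/(jωC) = -j/(ω·C) = 0 - j39.79 Ω
Step 3 — Series combination: Z_total = R + L + C = 246 + j108.2 Ω = 268.8∠23.8° Ω.
Step 4 — Source phasor: V = 54.4∠-33.3° V = 45.47 - j29.87 V.
Step 5 — Ohm's law: I = V / Z_total = (45.47 - j29.87) / (246 + j108.2) = 0.1101 - j0.1699 A.
Step 6 — Convert to polar: |I| = 0.2024 A, ∠I = -57.1°.

I = 0.2024∠-57.1° A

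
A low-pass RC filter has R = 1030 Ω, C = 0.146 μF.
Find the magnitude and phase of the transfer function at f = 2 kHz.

Step 1 — Angular frequency: ω = 2π·2000 = 1.257e+04 rad/s.
Step 2 — Transfer function: H(jω) = 1/(1 + jωRC).
Step 3 — Denominator: 1 + jωRC = 1 + j·1.257e+04·1030·1.46e-07 = 1 + j1.89.
Step 4 — H = 0.2188 - j0.4134.
Step 5 — Magnitude: |H| = 0.4677 (-6.6 dB); phase: φ = -62.1°.

|H| = 0.4677 (-6.6 dB), φ = -62.1°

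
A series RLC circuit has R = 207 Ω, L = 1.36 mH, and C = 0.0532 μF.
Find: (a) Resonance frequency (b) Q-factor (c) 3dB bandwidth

Step 1 — Resonance condition Im(Z)=0 gives ω₀ = 1/√(LC).
Step 2 — ω₀ = 1/√(0.00136·5.32e-08) = 1.176e+05 rad/s.
Step 3 — f₀ = ω₀/(2π) = 1.871e+04 Hz.
Step 4 — Series Q: Q = ω₀L/R = 1.176e+05·0.00136/207 = 0.7724.
Step 5 — 3dB bandwidth: Δω = ω₀/Q = 1.522e+05 rad/s; BW = Δω/(2π) = 2.422e+04 Hz.

(a) f₀ = 1.871e+04 Hz  (b) Q = 0.7724  (c) BW = 2.422e+04 Hz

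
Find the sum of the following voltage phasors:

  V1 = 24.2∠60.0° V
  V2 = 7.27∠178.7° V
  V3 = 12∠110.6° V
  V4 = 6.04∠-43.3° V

Step 1 — Convert each phasor to rectangular form:
  V1 = 24.2·(cos(60.0°) + j·sin(60.0°)) = 12.1 + j20.96 V
  V2 = 7.27·(cos(178.7°) + j·sin(178.7°)) = -7.268 + j0.1649 V
  V3 = 12·(cos(110.6°) + j·sin(110.6°)) = -4.222 + j11.23 V
  V4 = 6.04·(cos(-43.3°) + j·sin(-43.3°)) = 4.396 - j4.142 V
Step 2 — Sum components: V_total = 5.006 + j28.21 V.
Step 3 — Convert to polar: |V_total| = 28.65 V, ∠V_total = 79.9°.

V_total = 28.65∠79.9° V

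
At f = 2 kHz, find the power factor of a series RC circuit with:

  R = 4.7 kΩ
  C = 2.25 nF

Step 1 — Angular frequency: ω = 2π·f = 2π·2000 = 1.257e+04 rad/s.
Step 2 — Component impedances:
  R: Z = R = 4700 Ω
  C: Z = 1/(jωC) = -j/(ω·C) = 0 - j3.537e+04 Ω
Step 3 — Series combination: Z_total = R + C = 4700 - j3.537e+04 Ω = 3.568e+04∠-82.4° Ω.
Step 4 — Power factor: PF = cos(φ) = Re(Z)/|Z| = 4700/3.568e+04 = 0.1317.
Step 5 — Type: Im(Z) = -3.537e+04 ⇒ leading (phase φ = -82.4°).

PF = 0.1317 (leading, φ = -82.4°)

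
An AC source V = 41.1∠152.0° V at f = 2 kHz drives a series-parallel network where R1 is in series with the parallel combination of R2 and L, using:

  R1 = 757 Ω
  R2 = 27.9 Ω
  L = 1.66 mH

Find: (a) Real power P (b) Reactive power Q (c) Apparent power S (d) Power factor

Step 1 — Angular frequency: ω = 2π·f = 2π·2000 = 1.257e+04 rad/s.
Step 2 — Component impedances:
  R1: Z = R = 757 Ω
  R2: Z = R = 27.9 Ω
  L: Z = jωL = j·1.257e+04·0.00166 = 0 + j20.86 Ω
Step 3 — Parallel branch: R2 || L = 1/(1/R2 + 1/L) = 10 + j13.38 Ω.
Step 4 — Series with R1: Z_total = R1 + (R2 || L) = 767 + j13.38 Ω = 767.1∠1.0° Ω.
Step 5 — Source phasor: V = 41.1∠152.0° V = -36.29 + j19.3 V.
Step 6 — Current: I = V / Z = -0.04686 + j0.02597 A = 0.05358∠151.0° A.
Step 7 — Complex power: S = V·I* = 2.202 + j0.03841 VA.
Step 8 — Real power: P = Re(S) = 2.202 W.
Step 9 — Reactive power: Q = Im(S) = 0.03841 VAR.
Step 10 — Apparent power: |S| = 2.202 VA.
Step 11 — Power factor: PF = P/|S| = 0.9998 (lagging).

(a) P = 2.202 W  (b) Q = 0.03841 VAR  (c) S = 2.202 VA  (d) PF = 0.9998 (lagging)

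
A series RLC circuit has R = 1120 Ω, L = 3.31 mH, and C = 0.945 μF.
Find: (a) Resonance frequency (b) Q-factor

Step 1 — Resonance condition Im(Z)=0 gives ω₀ = 1/√(LC).
Step 2 — ω₀ = 1/√(0.00331·9.45e-07) = 1.788e+04 rad/s.
Step 3 — f₀ = ω₀/(2π) = 2846 Hz.
Step 4 — Series Q: Q = ω₀L/R = 1.788e+04·0.00331/1120 = 0.05284.

(a) f₀ = 2846 Hz  (b) Q = 0.05284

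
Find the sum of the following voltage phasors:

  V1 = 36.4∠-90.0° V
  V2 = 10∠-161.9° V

Step 1 — Convert each phasor to rectangular form:
  V1 = 36.4·(cos(-90.0°) + j·sin(-90.0°)) = 0 - j36.4 V
  V2 = 10·(cos(-161.9°) + j·sin(-161.9°)) = -9.505 - j3.107 V
Step 2 — Sum components: V_total = -9.505 - j39.51 V.
Step 3 — Convert to polar: |V_total| = 40.63 V, ∠V_total = -103.5°.

V_total = 40.63∠-103.5° V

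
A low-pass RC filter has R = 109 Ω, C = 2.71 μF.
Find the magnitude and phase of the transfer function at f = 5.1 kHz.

Step 1 — Angular frequency: ω = 2π·5100 = 3.204e+04 rad/s.
Step 2 — Transfer function: H(jω) = 1/(1 + jωRC).
Step 3 — Denominator: 1 + jωRC = 1 + j·3.204e+04·109·2.71e-06 = 1 + j9.466.
Step 4 — H = 0.01104 - j0.1045.
Step 5 — Magnitude: |H| = 0.1051 (-19.6 dB); phase: φ = -84.0°.

|H| = 0.1051 (-19.6 dB), φ = -84.0°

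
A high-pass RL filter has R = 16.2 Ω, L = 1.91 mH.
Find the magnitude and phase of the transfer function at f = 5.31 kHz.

Step 1 — Angular frequency: ω = 2π·5310 = 3.336e+04 rad/s.
Step 2 — Transfer function: H(jω) = jωL/(R + jωL).
Step 3 — Numerator jωL = j·63.72; denominator R + jωL = 16.2 + j63.72.
Step 4 — H = 0.9393 + j0.2388.
Step 5 — Magnitude: |H| = 0.9692 (-0.3 dB); phase: φ = 14.3°.

|H| = 0.9692 (-0.3 dB), φ = 14.3°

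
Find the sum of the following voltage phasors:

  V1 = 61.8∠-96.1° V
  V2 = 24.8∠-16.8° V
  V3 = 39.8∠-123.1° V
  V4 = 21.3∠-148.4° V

Step 1 — Convert each phasor to rectangular form:
  V1 = 61.8·(cos(-96.1°) + j·sin(-96.1°)) = -6.567 - j61.45 V
  V2 = 24.8·(cos(-16.8°) + j·sin(-16.8°)) = 23.74 - j7.168 V
  V3 = 39.8·(cos(-123.1°) + j·sin(-123.1°)) = -21.73 - j33.34 V
  V4 = 21.3·(cos(-148.4°) + j·sin(-148.4°)) = -18.14 - j11.16 V
Step 2 — Sum components: V_total = -22.7 - j113.1 V.
Step 3 — Convert to polar: |V_total| = 115.4 V, ∠V_total = -101.3°.

V_total = 115.4∠-101.3° V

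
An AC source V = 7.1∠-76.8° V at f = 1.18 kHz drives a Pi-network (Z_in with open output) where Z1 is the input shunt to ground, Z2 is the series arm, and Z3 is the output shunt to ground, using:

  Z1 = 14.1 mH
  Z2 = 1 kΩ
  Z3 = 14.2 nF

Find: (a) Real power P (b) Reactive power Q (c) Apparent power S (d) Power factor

Step 1 — Angular frequency: ω = 2π·f = 2π·1180 = 7414 rad/s.
Step 2 — Component impedances:
  Z1: Z = jωL = j·7414·0.0141 = 0 + j104.5 Ω
  Z2: Z = R = 1000 Ω
  Z3: Z = 1/(jωC) = -j/(ω·C) = 0 - j9498 Ω
Step 3 — With open output, the series arm Z2 and the output shunt Z3 appear in series to ground: Z2 + Z3 = 1000 - j9498 Ω.
Step 4 — Parallel with input shunt Z1: Z_in = Z1 || (Z2 + Z3) = 0.1225 + j105.7 Ω = 105.7∠89.9° Ω.
Step 5 — Source phasor: V = 7.1∠-76.8° V = 1.621 - j6.912 V.
Step 6 — Current: I = V / Z = -0.06538 - j0.01542 A = 0.06718∠-166.7° A.
Step 7 — Complex power: S = V·I* = 0.0005526 + j0.477 VA.
Step 8 — Real power: P = Re(S) = 0.0005526 W.
Step 9 — Reactive power: Q = Im(S) = 0.477 VAR.
Step 10 — Apparent power: |S| = 0.477 VA.
Step 11 — Power factor: PF = P/|S| = 0.001159 (lagging).

(a) P = 0.0005526 W  (b) Q = 0.477 VAR  (c) S = 0.477 VA  (d) PF = 0.001159 (lagging)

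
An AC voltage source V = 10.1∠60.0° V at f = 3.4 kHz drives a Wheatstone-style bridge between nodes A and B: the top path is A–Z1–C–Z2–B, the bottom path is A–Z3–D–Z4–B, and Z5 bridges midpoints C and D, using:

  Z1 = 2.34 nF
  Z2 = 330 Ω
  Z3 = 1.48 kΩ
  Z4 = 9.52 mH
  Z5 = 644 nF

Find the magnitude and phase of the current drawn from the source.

Step 1 — Angular frequency: ω = 2π·f = 2π·3400 = 2.136e+04 rad/s.
Step 2 — Component impedances:
  Z1: Z = 1/(jωC) = -j/(ω·C) = 0 - j2e+04 Ω
  Z2: Z = R = 330 Ω
  Z3: Z = R = 1480 Ω
  Z4: Z = jωL = j·2.136e+04·0.00952 = 0 + j203.4 Ω
  Z5: Z = 1/(jωC) = -j/(ω·C) = 0 - j72.69 Ω
Step 3 — Bridge requires nodal analysis (the Z5 bridge couples midpoints C and D, so the two paths cannot be reduced to a simple series/parallel combination). Setting node B to ground and injecting 1 A at node A, the 3-node admittance system at A, C, D solves to V_A = Z_AB = 1578 + j46.43 Ω = 1578∠1.7° Ω.
Step 4 — Source phasor: V = 10.1∠60.0° V = 5.05 + j8.747 V.
Step 5 — Ohm's law: I = V / Z_total = (5.05 + j8.747) / (1578 + j46.43) = 0.003361 + j0.005446 A.
Step 6 — Convert to polar: |I| = 0.0064 A, ∠I = 58.3°.

I = 0.0064∠58.3° A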